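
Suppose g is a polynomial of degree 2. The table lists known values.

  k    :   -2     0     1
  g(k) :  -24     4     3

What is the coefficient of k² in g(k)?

Write g(k) = ak² + bk + c; the 3 given values yield a linear system in the 3 coefficients.
Solving, g(k) = -5k² + 4k + 4.
The coefficient of k² is -5.

-5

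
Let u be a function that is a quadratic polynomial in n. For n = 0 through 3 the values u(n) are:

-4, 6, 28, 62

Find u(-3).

First differences: 10, 22, 34. Second differences: 12, 12.
Level-2 differences are constant, so u has degree 2.
Fitting a degree-2 polynomial gives u(n) = 6n² + 4n - 4.
Then u(-3) = 38.

38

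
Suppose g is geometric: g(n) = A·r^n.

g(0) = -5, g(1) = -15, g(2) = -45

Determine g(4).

-405

Consecutive ratio: -15/(-5) = 3, and -45/(-15) = 3, so r = 3.
Then A·3^0 = -5 gives A = -5, and g(n) = -5·3^n.
g(4) = -5·3^4 = -405.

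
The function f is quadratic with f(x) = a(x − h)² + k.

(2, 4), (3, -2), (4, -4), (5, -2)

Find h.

4

First differences -6, -2, 2; second difference 4 = 2a, so a = 2.
Expanding, the x-coefficient is −2ah = -4h; matching it to the data gives h = 4, and then k = -4.
So f(x) = 2(x − 4)² − 4.
Hence h = 4.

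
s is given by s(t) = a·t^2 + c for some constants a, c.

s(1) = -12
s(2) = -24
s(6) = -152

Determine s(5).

-108

From s(1) = -12 and s(2) = -24: 1a + c = -12 and 4a + c = -24.
Subtracting: 3a = -12, so a = -4; then c = -12 − (-4)·1 = -8.
So s(t) = -4t² − 8, and s(5) = -108.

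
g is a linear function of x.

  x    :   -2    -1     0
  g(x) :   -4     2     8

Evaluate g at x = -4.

-16

First differences: 6, 6.
Level-1 differences are constant, so g has degree 1.
Fitting a degree-1 polynomial gives g(x) = 6x + 8.
Then g(-4) = -16.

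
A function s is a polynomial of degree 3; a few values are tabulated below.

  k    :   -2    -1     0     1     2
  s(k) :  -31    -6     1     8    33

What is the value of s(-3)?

-92

First differences: 25, 7, 7, 25. Second differences: -18, 0, 18. Third differences: 18, 18.
Level-3 differences are constant, so s has degree 3.
Fitting a degree-3 polynomial gives s(k) = 3k³ + 4k + 1.
Then s(-3) = -92.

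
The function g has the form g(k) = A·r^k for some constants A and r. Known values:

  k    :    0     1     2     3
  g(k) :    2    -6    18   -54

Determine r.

Consecutive ratio: -6/2 = -3, and 18/(-6) = -3, so r = -3.
Then A·(-3)^0 = 2 gives A = 2, and g(k) = 2·(-3)^k.

-3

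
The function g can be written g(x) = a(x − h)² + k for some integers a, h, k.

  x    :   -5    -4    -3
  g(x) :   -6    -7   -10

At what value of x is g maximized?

-5

First differences -1, -3; second difference -2 = 2a, so a = -1.
Expanding, the x-coefficient is −2ah = 2h; matching it to the data gives h = -5, and then k = -6.
So g(x) = -1(x + 5)² − 6.
Hence h = -5.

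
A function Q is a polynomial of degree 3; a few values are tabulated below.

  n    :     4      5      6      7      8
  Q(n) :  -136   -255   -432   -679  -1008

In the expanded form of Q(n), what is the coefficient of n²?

1

First differences: -119, -177, -247, -329. Second differences: -58, -70, -82. Third differences: -12, -12.
Level-3 differences are constant, so Q has degree 3.
Fitting a degree-3 polynomial gives Q(n) = -2n³ + n² - 6n.
The coefficient of n² is 1.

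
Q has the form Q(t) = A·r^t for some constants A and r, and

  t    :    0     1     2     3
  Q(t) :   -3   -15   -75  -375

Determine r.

Consecutive ratio: -15/(-3) = 5, and -75/(-15) = 5, so r = 5.
Then A·5^0 = -3 gives A = -3, and Q(t) = -3·5^t.

5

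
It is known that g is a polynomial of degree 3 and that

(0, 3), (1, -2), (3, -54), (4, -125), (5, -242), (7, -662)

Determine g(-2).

31

Write g(t) = at³ + bt² + ct + d; the 6 given values yield a linear system in the 4 coefficients.
Solving, g(t) = -2t³ + t² - 4t + 3.
Then g(-2) = 31.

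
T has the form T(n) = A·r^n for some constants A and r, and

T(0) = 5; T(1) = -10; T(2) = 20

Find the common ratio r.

-2

Consecutive ratio: -10/5 = -2, and 20/(-10) = -2, so r = -2.
Then A·(-2)^0 = 5 gives A = 5, and T(n) = 5·(-2)^n.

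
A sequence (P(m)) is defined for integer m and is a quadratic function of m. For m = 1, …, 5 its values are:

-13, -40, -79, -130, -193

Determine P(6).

-268

Write P(m) = am² + bm + c; the 5 given values yield a linear system in the 3 coefficients.
Solving, P(m) = -6m² - 9m + 2.
Then P(6) = -268.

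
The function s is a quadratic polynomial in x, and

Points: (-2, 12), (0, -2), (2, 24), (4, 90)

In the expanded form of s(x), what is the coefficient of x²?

Write s(x) = ax² + bx + c; the 4 given values yield a linear system in the 3 coefficients.
Solving, s(x) = 5x² + 3x - 2.
The coefficient of x² is 5.

5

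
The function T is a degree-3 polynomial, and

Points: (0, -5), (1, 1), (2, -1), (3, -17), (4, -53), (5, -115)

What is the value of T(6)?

First differences: 6, -2, -16, -36, -62. Second differences: -8, -14, -20, -26. Third differences: -6, -6, -6.
Level-3 differences are constant, so T has degree 3.
Fitting a degree-3 polynomial gives T(k) = -k³ - k² + 8k - 5.
Then T(6) = -209.

-209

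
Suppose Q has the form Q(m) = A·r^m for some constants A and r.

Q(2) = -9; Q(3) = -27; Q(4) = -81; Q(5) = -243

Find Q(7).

Consecutive ratio: -27/(-9) = 3, and -81/(-27) = 3, so r = 3.
Then A·3^2 = -9 gives A = -1, and Q(m) = -1·3^m.
Q(7) = -1·3^7 = -2187.

-2187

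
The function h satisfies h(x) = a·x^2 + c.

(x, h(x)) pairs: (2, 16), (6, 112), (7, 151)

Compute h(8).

196

From h(2) = 16 and h(6) = 112: 4a + c = 16 and 36a + c = 112.
Subtracting: 32a = 96, so a = 3; then c = 16 − 3·4 = 4.
So h(x) = 3x² + 4, and h(8) = 196.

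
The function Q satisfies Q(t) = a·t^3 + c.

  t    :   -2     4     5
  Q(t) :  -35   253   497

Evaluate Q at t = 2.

From Q(-2) = -35 and Q(4) = 253: -8a + c = -35 and 64a + c = 253.
Subtracting: 72a = 288, so a = 4; then c = -35 − 4·(-8) = -3.
So Q(t) = 4t³ − 3, and Q(2) = 29.

29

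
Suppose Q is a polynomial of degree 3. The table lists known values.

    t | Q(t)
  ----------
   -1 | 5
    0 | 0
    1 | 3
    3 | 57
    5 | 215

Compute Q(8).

752

Write Q(t) = at³ + bt² + ct + d; the 5 given values yield a linear system in the 4 coefficients.
Solving, Q(t) = t³ + 4t² - 2t.
Then Q(8) = 752.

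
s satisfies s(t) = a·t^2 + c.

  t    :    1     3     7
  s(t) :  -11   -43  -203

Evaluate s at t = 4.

From s(1) = -11 and s(3) = -43: 1a + c = -11 and 9a + c = -43.
Subtracting: 8a = -32, so a = -4; then c = -11 − (-4)·1 = -7.
So s(t) = -4t² − 7, and s(4) = -71.

-71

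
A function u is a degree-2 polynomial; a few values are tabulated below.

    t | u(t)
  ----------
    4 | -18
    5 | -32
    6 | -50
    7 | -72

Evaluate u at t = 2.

-2

First differences: -14, -18, -22. Second differences: -4, -4.
Level-2 differences are constant, so u has degree 2.
Fitting a degree-2 polynomial gives u(t) = -2t² + 4t - 2.
Then u(2) = -2.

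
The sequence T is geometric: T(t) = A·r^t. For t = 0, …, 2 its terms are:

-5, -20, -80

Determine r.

Consecutive ratio: -20/(-5) = 4, and -80/(-20) = 4, so r = 4.
Then A·4^0 = -5 gives A = -5, and T(t) = -5·4^t.

4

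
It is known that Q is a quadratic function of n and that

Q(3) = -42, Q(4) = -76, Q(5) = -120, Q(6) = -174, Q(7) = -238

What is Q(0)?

0

Write Q(n) = an² + bn + c; the 5 given values yield a linear system in the 3 coefficients.
Solving, Q(n) = -5n² + n.
The constant term is Q(0) = 0.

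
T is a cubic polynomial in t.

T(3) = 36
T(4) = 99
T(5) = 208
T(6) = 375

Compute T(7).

612

Write T(t) = at³ + bt² + ct + d; the 4 given values yield a linear system in the 4 coefficients.
Solving, T(t) = 2t³ - t² - 4t + 3.
Then T(7) = 612.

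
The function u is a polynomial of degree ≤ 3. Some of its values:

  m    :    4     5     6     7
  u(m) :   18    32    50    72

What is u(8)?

98

First differences: 14, 18, 22. Second differences: 4, 4.
Level-2 differences are constant, so u has degree 2.
Extending the table by one column gives the next first difference 26, so u(8) = 72 + 26 = 98.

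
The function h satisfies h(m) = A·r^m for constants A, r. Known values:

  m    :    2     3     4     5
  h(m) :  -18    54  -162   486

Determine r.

Consecutive ratio: 54/(-18) = -3, and -162/54 = -3, so r = -3.
Then A·(-3)^2 = -18 gives A = -2, and h(m) = -2·(-3)^m.

-3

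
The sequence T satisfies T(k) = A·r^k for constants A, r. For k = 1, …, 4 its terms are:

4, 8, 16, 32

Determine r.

2

Consecutive ratio: 8/4 = 2, and 16/8 = 2, so r = 2.
Then A·2^1 = 4 gives A = 2, and T(k) = 2·2^k.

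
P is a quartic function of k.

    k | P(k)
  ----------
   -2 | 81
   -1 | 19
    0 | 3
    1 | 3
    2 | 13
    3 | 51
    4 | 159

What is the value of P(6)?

Write P(k) = ak^4 + bk³ + ck² + dk + e; the 7 given values yield a linear system in the 5 coefficients.
Solving, P(k) = k^4 - 3k³ + 7k² - 5k + 3.
Then P(6) = 873.

873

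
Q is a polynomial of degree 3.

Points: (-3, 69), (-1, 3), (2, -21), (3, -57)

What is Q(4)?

-127

Write Q(k) = ak³ + bk² + ck + d; the 4 given values yield a linear system in the 4 coefficients.
Solving, Q(k) = -2k³ + k² - 3k - 3.
Then Q(4) = -127.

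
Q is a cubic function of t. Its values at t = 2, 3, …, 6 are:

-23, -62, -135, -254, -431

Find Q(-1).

Write Q(t) = at³ + bt² + ct + d; the 5 given values yield a linear system in the 4 coefficients.
Solving, Q(t) = -2t³ + t² - 6t + 1.
Then Q(-1) = 10.

10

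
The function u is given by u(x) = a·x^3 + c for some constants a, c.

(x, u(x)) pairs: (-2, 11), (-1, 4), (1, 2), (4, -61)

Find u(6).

-213

From u(-2) = 11 and u(-1) = 4: -8a + c = 11 and -1a + c = 4.
Subtracting: 7a = -7, so a = -1; then c = 11 − (-1)·(-8) = 3.
So u(x) = -1x³ + 3, and u(6) = -213.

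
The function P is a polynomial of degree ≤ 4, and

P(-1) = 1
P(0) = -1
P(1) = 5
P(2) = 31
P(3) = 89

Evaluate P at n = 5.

Write P(n) = an^4 + bn³ + cn² + dn + e; the 5 given values yield a linear system in the 5 coefficients.
Solving, the leading coefficient vanishes, and P(n) = 2n³ + 4n² - 1.
Then P(5) = 349.

349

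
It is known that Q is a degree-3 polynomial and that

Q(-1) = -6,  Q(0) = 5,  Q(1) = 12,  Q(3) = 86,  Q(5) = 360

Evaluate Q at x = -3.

-112

Write Q(x) = ax³ + bx² + cx + d; the 5 given values yield a linear system in the 4 coefficients.
Solving, Q(x) = 3x³ - 2x² + 6x + 5.
Then Q(-3) = -112.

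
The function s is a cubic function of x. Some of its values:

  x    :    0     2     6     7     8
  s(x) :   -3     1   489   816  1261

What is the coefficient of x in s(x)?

-2

Write s(x) = ax³ + bx² + cx + d; the 5 given values yield a linear system in the 4 coefficients.
Solving, s(x) = 3x³ - 4x² - 2x - 3.
The coefficient of x is -2.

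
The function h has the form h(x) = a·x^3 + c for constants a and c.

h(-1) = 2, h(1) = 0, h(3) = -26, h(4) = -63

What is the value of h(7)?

-342

From h(-1) = 2 and h(1) = 0: -1a + c = 2 and 1a + c = 0.
Subtracting: 2a = -2, so a = -1; then c = 2 − (-1)·(-1) = 1.
So h(x) = -1x³ + 1, and h(7) = -342.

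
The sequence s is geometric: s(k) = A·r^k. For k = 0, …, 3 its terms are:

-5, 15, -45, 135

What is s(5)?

1215

Consecutive ratio: 15/(-5) = -3, and -45/15 = -3, so r = -3.
Then A·(-3)^0 = -5 gives A = -5, and s(k) = -5·(-3)^k.
s(5) = -5·(-3)^5 = 1215.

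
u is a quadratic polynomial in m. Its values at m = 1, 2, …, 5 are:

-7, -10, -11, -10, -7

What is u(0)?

-2

Write u(m) = am² + bm + c; the 5 given values yield a linear system in the 3 coefficients.
Solving, u(m) = m² - 6m - 2.
The constant term is u(0) = -2.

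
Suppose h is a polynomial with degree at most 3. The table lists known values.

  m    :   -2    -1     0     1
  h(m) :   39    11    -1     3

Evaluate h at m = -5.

Write h(m) = am³ + bm² + cm + d; the 4 given values yield a linear system in the 4 coefficients.
Solving, the leading coefficient vanishes, and h(m) = 8m² - 4m - 1.
Then h(-5) = 219.

219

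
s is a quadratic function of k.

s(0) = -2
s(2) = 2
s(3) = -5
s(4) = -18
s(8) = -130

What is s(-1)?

Write s(k) = ak² + bk + c; the 5 given values yield a linear system in the 3 coefficients.
Solving, s(k) = -3k² + 8k - 2.
Then s(-1) = -13.

-13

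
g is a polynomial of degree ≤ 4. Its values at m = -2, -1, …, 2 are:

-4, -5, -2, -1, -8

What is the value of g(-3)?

7

First differences: -1, 3, 1, -7. Second differences: 4, -2, -8. Third differences: -6, -6.
Level-3 differences are constant, so g has degree 3.
Fitting a degree-3 polynomial gives g(m) = -m³ - m² + 3m - 2.
Then g(-3) = 7.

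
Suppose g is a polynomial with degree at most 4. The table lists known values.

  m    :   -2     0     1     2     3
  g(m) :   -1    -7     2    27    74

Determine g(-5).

Write g(m) = am^4 + bm³ + cm² + dm + e; the 5 given values yield a linear system in the 5 coefficients.
Solving, the leading coefficient vanishes, and g(m) = m³ + 5m² + 3m - 7.
Then g(-5) = -22.

-22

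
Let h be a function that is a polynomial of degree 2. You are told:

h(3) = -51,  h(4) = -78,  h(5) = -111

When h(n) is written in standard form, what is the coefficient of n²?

-3

Write h(n) = an² + bn + c; the 3 given values yield a linear system in the 3 coefficients.
Solving, h(n) = -3n² - 6n - 6.
The coefficient of n² is -3.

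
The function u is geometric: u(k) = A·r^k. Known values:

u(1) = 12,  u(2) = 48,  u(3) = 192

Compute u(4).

768

Consecutive ratio: 48/12 = 4, and 192/48 = 4, so r = 4.
Then A·4^1 = 12 gives A = 3, and u(k) = 3·4^k.
u(4) = 3·4^4 = 768.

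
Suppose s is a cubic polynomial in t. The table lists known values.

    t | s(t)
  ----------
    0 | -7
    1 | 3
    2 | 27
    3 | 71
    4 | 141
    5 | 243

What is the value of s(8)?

First differences: 10, 24, 44, 70, 102. Second differences: 14, 20, 26, 32. Third differences: 6, 6, 6.
Level-3 differences are constant, so s has degree 3.
Fitting a degree-3 polynomial gives s(t) = t³ + 4t² + 5t - 7.
Then s(8) = 801.

801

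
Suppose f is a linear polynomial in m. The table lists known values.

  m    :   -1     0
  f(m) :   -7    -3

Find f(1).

1

Write f(m) = am + b; the 2 given values yield a linear system in the 2 coefficients.
Solving, f(m) = 4m - 3.
Then f(1) = 1.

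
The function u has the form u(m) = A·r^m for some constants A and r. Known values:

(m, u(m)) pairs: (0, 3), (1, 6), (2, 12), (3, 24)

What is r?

2

Consecutive ratio: 6/3 = 2, and 12/6 = 2, so r = 2.
Then A·2^0 = 3 gives A = 3, and u(m) = 3·2^m.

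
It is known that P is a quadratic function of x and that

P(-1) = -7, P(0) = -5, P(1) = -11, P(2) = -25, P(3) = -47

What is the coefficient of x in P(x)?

Write P(x) = ax² + bx + c; the 5 given values yield a linear system in the 3 coefficients.
Solving, P(x) = -4x² - 2x - 5.
The coefficient of x is -2.

-2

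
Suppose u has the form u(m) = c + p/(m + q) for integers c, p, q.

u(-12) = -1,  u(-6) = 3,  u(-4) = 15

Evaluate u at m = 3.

(u(m) − c)(m + q) = p for each data point; the three points give a linear system in c and q, then p follows.
Solving: c = -3, q = 3, p = -18, so u(m) = -3 − 18/(m + 3).
Then u(3) = -3 − 18/6 = -6.

-6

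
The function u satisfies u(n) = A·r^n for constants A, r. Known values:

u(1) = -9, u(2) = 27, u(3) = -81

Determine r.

-3

Consecutive ratio: 27/(-9) = -3, and -81/27 = -3, so r = -3.
Then A·(-3)^1 = -9 gives A = 3, and u(n) = 3·(-3)^n.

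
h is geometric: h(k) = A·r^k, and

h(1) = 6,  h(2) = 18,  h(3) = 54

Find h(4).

Consecutive ratio: 18/6 = 3, and 54/18 = 3, so r = 3.
Then A·3^1 = 6 gives A = 2, and h(k) = 2·3^k.
h(4) = 2·3^4 = 162.

162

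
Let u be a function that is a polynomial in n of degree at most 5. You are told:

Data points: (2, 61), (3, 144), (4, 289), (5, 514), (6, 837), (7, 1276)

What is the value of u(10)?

3469

Write u(n) = an^5 + bn^4 + cn³ + dn² + en + p; the 6 given values yield a linear system in the 6 coefficients.
Solving, the top 2 coefficients vanish, and u(n) = 3n³ + 4n² + 6n + 9.
Then u(10) = 3469.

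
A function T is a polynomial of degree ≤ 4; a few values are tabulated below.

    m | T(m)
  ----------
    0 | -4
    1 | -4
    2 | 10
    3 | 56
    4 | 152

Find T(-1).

-8

First differences: 0, 14, 46, 96. Second differences: 14, 32, 50. Third differences: 18, 18.
Level-3 differences are constant, so T has degree 3.
Fitting a degree-3 polynomial gives T(m) = 3m³ - 2m² - m - 4.
Then T(-1) = -8.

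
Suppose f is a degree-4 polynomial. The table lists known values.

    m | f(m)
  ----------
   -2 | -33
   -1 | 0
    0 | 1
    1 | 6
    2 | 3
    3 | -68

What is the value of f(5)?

-894

Write f(m) = am^4 + bm³ + cm² + dm + e; the 6 given values yield a linear system in the 5 coefficients.
Solving, f(m) = -2m^4 + 2m³ + 4m² + m + 1.
Then f(5) = -894.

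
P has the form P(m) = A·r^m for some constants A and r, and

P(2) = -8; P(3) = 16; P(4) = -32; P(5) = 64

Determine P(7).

Consecutive ratio: 16/(-8) = -2, and -32/16 = -2, so r = -2.
Then A·(-2)^2 = -8 gives A = -2, and P(m) = -2·(-2)^m.
P(7) = -2·(-2)^7 = 256.

256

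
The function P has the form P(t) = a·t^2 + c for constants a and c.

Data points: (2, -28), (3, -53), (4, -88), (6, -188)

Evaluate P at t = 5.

From P(2) = -28 and P(3) = -53: 4a + c = -28 and 9a + c = -53.
Subtracting: 5a = -25, so a = -5; then c = -28 − (-5)·4 = -8.
So P(t) = -5t² − 8, and P(5) = -133.

-133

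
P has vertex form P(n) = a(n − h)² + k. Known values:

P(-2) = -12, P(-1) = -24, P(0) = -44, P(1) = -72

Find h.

-3

First differences -12, -20, -28; second difference -8 = 2a, so a = -4.
Expanding, the n-coefficient is −2ah = 8h; matching it to the data gives h = -3, and then k = -8.
So P(n) = -4(n + 3)² − 8.
Hence h = -3.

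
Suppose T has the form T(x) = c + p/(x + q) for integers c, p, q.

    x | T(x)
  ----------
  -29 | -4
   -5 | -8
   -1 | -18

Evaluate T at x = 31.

(T(x) − c)(x + q) = p for each data point; the three points give a linear system in c and q, then p follows.
Solving: c = -3, q = -1, p = 30, so T(x) = -3 + 30/(x − 1).
Then T(31) = -3 + 30/30 = -2.

-2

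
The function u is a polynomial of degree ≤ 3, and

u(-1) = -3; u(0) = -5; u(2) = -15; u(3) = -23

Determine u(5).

-45

Write u(t) = at³ + bt² + ct + d; the 4 given values yield a linear system in the 4 coefficients.
Solving, the leading coefficient vanishes, and u(t) = -t² - 3t - 5.
Then u(5) = -45.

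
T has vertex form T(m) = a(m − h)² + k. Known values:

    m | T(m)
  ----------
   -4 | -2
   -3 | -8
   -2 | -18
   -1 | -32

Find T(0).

-50

First differences -6, -10, -14; second difference -4 = 2a, so a = -2.
Expanding, the m-coefficient is −2ah = 4h; matching it to the data gives h = -5, and then k = 0.
So T(m) = -2(m + 5)² + 0.
T(0) = -2·5² + 0 = -50.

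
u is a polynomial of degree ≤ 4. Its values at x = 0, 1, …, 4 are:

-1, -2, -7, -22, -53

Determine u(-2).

Write u(x) = ax^4 + bx³ + cx² + dx + e; the 5 given values yield a linear system in the 5 coefficients.
Solving, the leading coefficient vanishes, and u(x) = -x³ + x² - x - 1.
Then u(-2) = 13.

13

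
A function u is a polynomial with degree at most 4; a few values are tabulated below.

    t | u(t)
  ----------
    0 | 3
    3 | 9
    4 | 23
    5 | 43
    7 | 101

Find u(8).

139

Write u(t) = at^4 + bt³ + ct² + dt + e; the 5 given values yield a linear system in the 5 coefficients.
Solving, the top 2 coefficients vanish, and u(t) = 3t² - 7t + 3.
Then u(8) = 139.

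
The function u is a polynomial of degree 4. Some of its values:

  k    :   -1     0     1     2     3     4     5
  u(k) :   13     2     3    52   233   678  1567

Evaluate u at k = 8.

Write u(k) = ak^4 + bk³ + ck² + dk + e; the 7 given values yield a linear system in the 5 coefficients.
Solving, u(k) = 2k^4 + 2k³ + 4k² - 7k + 2.
Then u(8) = 9418.

9418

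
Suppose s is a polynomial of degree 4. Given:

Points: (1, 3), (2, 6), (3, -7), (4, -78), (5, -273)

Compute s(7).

Write s(m) = am^4 + bm³ + cm² + dm + e; the 5 given values yield a linear system in the 5 coefficients.
Solving, s(m) = -m^4 + 3m³ - m² + 2.
Then s(7) = -1419.

-1419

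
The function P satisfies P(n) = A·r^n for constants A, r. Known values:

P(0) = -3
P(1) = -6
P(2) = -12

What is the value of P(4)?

Consecutive ratio: -6/(-3) = 2, and -12/(-6) = 2, so r = 2.
Then A·2^0 = -3 gives A = -3, and P(n) = -3·2^n.
P(4) = -3·2^4 = -48.

-48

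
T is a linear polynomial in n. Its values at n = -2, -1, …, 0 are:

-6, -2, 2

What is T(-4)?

-14

Write T(n) = an + b; the 3 given values yield a linear system in the 2 coefficients.
Solving, T(n) = 4n + 2.
Then T(-4) = -14.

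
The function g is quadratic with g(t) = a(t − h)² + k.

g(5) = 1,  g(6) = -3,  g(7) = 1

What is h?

6

First differences -4, 4; second difference 8 = 2a, so a = 4.
Expanding, the t-coefficient is −2ah = -8h; matching it to the data gives h = 6, and then k = -3.
So g(t) = 4(t − 6)² − 3.
Hence h = 6.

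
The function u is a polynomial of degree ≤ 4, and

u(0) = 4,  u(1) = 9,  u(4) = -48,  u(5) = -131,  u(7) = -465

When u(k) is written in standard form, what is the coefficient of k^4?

Write u(k) = ak^4 + bk³ + ck² + dk + e; the 5 given values yield a linear system in the 5 coefficients.
Solving, the leading coefficient vanishes, and u(k) = -2k³ + 4k² + 3k + 4.
The coefficient of k^4 is 0.

0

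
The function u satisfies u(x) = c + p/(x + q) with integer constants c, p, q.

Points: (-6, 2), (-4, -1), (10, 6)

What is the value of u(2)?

8

(u(x) − c)(x + q) = p for each data point; the three points give a linear system in c and q, then p follows.
Solving: c = 5, q = 2, p = 12, so u(x) = 5 + 12/(x + 2).
Then u(2) = 5 + 12/4 = 8.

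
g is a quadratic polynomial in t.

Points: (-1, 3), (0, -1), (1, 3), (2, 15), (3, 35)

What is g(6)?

143

Write g(t) = at² + bt + c; the 5 given values yield a linear system in the 3 coefficients.
Solving, g(t) = 4t² - 1.
Then g(6) = 143.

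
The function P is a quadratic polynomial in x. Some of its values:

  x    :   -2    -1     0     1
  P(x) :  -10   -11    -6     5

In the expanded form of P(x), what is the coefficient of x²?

3

First differences: -1, 5, 11. Second differences: 6, 6.
Level-2 differences are constant, so P has degree 2.
Fitting a degree-2 polynomial gives P(x) = 3x² + 8x - 6.
The coefficient of x² is 3.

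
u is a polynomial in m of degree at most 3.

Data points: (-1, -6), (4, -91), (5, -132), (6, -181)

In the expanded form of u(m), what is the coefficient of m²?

-4

Write u(m) = am³ + bm² + cm + d; the 4 given values yield a linear system in the 4 coefficients.
Solving, the leading coefficient vanishes, and u(m) = -4m² - 5m - 7.
The coefficient of m² is -4.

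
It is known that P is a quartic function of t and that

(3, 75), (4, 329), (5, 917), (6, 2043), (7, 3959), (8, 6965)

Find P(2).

First differences: 254, 588, 1126, 1916, 3006. Second differences: 334, 538, 790, 1090. Third differences: 204, 252, 300. Fourth differences: 48, 48.
Level-4 differences are constant, so P has degree 4.
Fitting a degree-4 polynomial gives P(t) = 2t^4 - 2t³ - 3t² - t - 3.
Then P(2) = -1.

-1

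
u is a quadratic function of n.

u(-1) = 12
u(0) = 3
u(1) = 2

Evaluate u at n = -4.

87

Write u(n) = an² + bn + c; the 3 given values yield a linear system in the 3 coefficients.
Solving, u(n) = 4n² - 5n + 3.
Then u(-4) = 87.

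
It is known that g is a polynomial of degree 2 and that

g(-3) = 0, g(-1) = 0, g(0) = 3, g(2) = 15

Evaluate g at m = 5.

Write g(m) = am² + bm + c; the 4 given values yield a linear system in the 3 coefficients.
Solving, g(m) = m² + 4m + 3.
Then g(5) = 48.

48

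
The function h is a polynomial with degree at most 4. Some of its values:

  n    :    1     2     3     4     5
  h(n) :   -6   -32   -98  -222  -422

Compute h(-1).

First differences: -26, -66, -124, -200. Second differences: -40, -58, -76. Third differences: -18, -18.
Level-3 differences are constant, so h has degree 3.
Fitting a degree-3 polynomial gives h(n) = -3n³ - 2n² + n - 2.
Then h(-1) = -2.

-2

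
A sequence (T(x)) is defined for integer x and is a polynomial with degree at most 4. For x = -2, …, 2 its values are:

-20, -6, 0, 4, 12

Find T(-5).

-170

First differences: 14, 6, 4, 8. Second differences: -8, -2, 4. Third differences: 6, 6.
Level-3 differences are constant, so T has degree 3.
Fitting a degree-3 polynomial gives T(x) = x³ - x² + 4x.
Then T(-5) = -170.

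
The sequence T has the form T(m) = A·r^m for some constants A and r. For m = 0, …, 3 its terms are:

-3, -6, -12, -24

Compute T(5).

Consecutive ratio: -6/(-3) = 2, and -12/(-6) = 2, so r = 2.
Then A·2^0 = -3 gives A = -3, and T(m) = -3·2^m.
T(5) = -3·2^5 = -96.

-96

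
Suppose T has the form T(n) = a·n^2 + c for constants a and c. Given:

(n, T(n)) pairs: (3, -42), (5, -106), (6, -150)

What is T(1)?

From T(3) = -42 and T(5) = -106: 9a + c = -42 and 25a + c = -106.
Subtracting: 16a = -64, so a = -4; then c = -42 − (-4)·9 = -6.
So T(n) = -4n² − 6, and T(1) = -10.

-10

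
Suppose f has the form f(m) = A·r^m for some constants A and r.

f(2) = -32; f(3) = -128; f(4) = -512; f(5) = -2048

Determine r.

4

Consecutive ratio: -128/(-32) = 4, and -512/(-128) = 4, so r = 4.
Then A·4^2 = -32 gives A = -2, and f(m) = -2·4^m.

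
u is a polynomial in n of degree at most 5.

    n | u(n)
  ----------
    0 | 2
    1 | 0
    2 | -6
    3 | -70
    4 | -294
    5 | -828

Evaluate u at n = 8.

First differences: -2, -6, -64, -224, -534. Second differences: -4, -58, -160, -310. Third differences: -54, -102, -150. Fourth differences: -48, -48.
Level-4 differences are constant, so u has degree 4.
Fitting a degree-4 polynomial gives u(n) = -2n^4 + 3n³ + 3n² - 6n + 2.
Then u(8) = -6510.

-6510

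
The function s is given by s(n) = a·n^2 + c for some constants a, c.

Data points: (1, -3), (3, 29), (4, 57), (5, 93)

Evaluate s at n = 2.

From s(1) = -3 and s(3) = 29: 1a + c = -3 and 9a + c = 29.
Subtracting: 8a = 32, so a = 4; then c = -3 − 4·1 = -7.
So s(n) = 4n² − 7, and s(2) = 9.

9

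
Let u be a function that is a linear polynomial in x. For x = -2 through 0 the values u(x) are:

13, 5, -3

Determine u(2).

First differences: -8, -8.
Level-1 differences are constant, so u has degree 1.
Fitting a degree-1 polynomial gives u(x) = -8x - 3.
Then u(2) = -19.

-19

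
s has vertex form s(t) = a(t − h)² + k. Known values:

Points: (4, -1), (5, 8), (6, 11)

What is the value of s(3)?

-16

First differences 9, 3; second difference -6 = 2a, so a = -3.
Expanding, the t-coefficient is −2ah = 6h; matching it to the data gives h = 6, and then k = 11.
So s(t) = -3(t − 6)² + 11.
s(3) = -3·(-3)² + 11 = -16.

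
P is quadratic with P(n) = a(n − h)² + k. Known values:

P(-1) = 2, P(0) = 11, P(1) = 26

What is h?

First differences 9, 15; second difference 6 = 2a, so a = 3.
Expanding, the n-coefficient is −2ah = -6h; matching it to the data gives h = -2, and then k = -1.
So P(n) = 3(n + 2)² − 1.
Hence h = -2.

-2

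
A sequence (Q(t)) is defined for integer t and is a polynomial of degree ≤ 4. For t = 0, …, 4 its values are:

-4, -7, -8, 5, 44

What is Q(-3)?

Write Q(t) = at^4 + bt³ + ct² + dt + e; the 5 given values yield a linear system in the 5 coefficients.
Solving, the leading coefficient vanishes, and Q(t) = 2t³ - 5t² - 4.
Then Q(-3) = -103.

-103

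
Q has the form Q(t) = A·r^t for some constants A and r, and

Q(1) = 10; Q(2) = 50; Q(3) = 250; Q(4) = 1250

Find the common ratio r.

Consecutive ratio: 50/10 = 5, and 250/50 = 5, so r = 5.
Then A·5^1 = 10 gives A = 2, and Q(t) = 2·5^t.

5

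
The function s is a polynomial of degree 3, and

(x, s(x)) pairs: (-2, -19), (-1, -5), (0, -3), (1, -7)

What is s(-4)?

Write s(x) = ax³ + bx² + cx + d; the 4 given values yield a linear system in the 4 coefficients.
Solving, s(x) = x³ - 3x² - 2x - 3.
Then s(-4) = -107.

-107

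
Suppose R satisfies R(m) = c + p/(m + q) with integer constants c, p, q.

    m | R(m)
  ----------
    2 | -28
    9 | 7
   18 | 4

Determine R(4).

(R(m) − c)(m + q) = p for each data point; the three points give a linear system in c and q, then p follows.
Solving: c = 2, q = -3, p = 30, so R(m) = 2 + 30/(m − 3).
Then R(4) = 2 + 30/1 = 32.

32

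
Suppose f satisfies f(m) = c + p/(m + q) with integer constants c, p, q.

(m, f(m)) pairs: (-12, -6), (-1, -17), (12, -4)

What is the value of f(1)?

(f(m) − c)(m + q) = p for each data point; the three points give a linear system in c and q, then p follows.
Solving: c = -5, q = 0, p = 12, so f(m) = -5 + 12/(m + 0).
Then f(1) = -5 + 12/1 = 7.

7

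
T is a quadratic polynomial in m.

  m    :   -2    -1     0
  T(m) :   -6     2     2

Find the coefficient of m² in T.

Write T(m) = am² + bm + c; the 3 given values yield a linear system in the 3 coefficients.
Solving, T(m) = -4m² - 4m + 2.
The coefficient of m² is -4.

-4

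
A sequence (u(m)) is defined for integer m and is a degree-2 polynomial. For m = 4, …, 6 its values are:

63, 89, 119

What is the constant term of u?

Write u(m) = am² + bm + c; the 3 given values yield a linear system in the 3 coefficients.
Solving, u(m) = 2m² + 8m - 1.
The constant term is u(0) = -1.

-1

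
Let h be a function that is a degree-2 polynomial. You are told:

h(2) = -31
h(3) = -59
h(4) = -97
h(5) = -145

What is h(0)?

First differences: -28, -38, -48. Second differences: -10, -10.
Level-2 differences are constant, so h has degree 2.
Fitting a degree-2 polynomial gives h(m) = -5m² - 3m - 5.
The constant term is h(0) = -5.

-5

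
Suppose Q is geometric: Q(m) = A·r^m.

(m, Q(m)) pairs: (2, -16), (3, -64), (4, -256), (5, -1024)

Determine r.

Consecutive ratio: -64/(-16) = 4, and -256/(-64) = 4, so r = 4.
Then A·4^2 = -16 gives A = -1, and Q(m) = -1·4^m.

4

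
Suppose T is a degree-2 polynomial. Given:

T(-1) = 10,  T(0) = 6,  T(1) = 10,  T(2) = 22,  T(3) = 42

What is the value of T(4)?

70

First differences: -4, 4, 12, 20. Second differences: 8, 8, 8.
Level-2 differences are constant, so T has degree 2.
Extending the table by one column gives the next first difference 28, so T(4) = 42 + 28 = 70.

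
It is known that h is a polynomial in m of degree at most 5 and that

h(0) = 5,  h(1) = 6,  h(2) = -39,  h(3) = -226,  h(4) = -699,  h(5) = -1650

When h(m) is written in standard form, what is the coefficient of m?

First differences: 1, -45, -187, -473, -951. Second differences: -46, -142, -286, -478. Third differences: -96, -144, -192. Fourth differences: -48, -48.
Level-4 differences are constant, so h has degree 4.
Fitting a degree-4 polynomial gives h(m) = -2m^4 - 4m³ + 3m² + 4m + 5.
The coefficient of m is 4.

4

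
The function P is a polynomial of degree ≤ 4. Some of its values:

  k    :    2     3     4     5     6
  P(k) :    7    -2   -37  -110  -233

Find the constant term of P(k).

-5

First differences: -9, -35, -73, -123. Second differences: -26, -38, -50. Third differences: -12, -12.
Level-3 differences are constant, so P has degree 3.
Fitting a degree-3 polynomial gives P(k) = -2k³ + 5k² + 4k - 5.
The constant term is P(0) = -5.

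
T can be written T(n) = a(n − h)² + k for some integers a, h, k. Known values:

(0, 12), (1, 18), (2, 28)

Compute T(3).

First differences 6, 10; second difference 4 = 2a, so a = 2.
Expanding, the n-coefficient is −2ah = -4h; matching it to the data gives h = -1, and then k = 10.
So T(n) = 2(n + 1)² + 10.
T(3) = 2·4² + 10 = 42.

42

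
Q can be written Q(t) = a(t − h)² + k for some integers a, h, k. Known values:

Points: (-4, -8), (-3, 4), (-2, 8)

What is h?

First differences 12, 4; second difference -8 = 2a, so a = -4.
Expanding, the t-coefficient is −2ah = 8h; matching it to the data gives h = -2, and then k = 8.
So Q(t) = -4(t + 2)² + 8.
Hence h = -2.

-2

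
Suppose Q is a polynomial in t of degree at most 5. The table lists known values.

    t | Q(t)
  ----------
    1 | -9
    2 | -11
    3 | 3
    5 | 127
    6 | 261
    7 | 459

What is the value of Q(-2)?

Write Q(t) = at^5 + bt^4 + ct³ + dt² + et + p; the 6 given values yield a linear system in the 6 coefficients.
Solving, the top 2 coefficients vanish, and Q(t) = 2t³ - 4t² - 4t - 3.
Then Q(-2) = -27.

-27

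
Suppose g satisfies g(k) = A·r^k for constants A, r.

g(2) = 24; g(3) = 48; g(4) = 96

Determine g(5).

Consecutive ratio: 48/24 = 2, and 96/48 = 2, so r = 2.
Then A·2^2 = 24 gives A = 6, and g(k) = 6·2^k.
g(5) = 6·2^5 = 192.

192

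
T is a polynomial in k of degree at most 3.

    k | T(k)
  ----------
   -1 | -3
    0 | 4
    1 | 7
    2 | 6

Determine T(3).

Write T(k) = ak³ + bk² + ck + d; the 4 given values yield a linear system in the 4 coefficients.
Solving, the leading coefficient vanishes, and T(k) = -2k² + 5k + 4.
Then T(3) = 1.

1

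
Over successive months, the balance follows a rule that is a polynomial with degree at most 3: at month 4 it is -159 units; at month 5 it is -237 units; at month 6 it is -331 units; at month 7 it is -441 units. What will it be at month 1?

-21

Write the value at k as Q(k).
First differences: -78, -94, -110. Second differences: -16, -16.
Level-2 differences are constant, so Q has degree 2.
Fitting a degree-2 polynomial gives Q(k) = -8k² - 6k - 7.
Then Q(1) = -21.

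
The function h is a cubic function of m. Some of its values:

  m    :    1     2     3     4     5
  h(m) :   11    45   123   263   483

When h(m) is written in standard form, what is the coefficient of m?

1

Write h(m) = am³ + bm² + cm + d; the 5 given values yield a linear system in the 4 coefficients.
Solving, h(m) = 3m³ + 4m² + m + 3.
The coefficient of m is 1.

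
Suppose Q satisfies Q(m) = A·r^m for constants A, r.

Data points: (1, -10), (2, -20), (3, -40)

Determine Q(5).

-160

Consecutive ratio: -20/(-10) = 2, and -40/(-20) = 2, so r = 2.
Then A·2^1 = -10 gives A = -5, and Q(m) = -5·2^m.
Q(5) = -5·2^5 = -160.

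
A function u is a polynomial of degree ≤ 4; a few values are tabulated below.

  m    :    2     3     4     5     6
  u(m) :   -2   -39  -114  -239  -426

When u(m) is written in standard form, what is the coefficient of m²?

First differences: -37, -75, -125, -187. Second differences: -38, -50, -62. Third differences: -12, -12.
Level-3 differences are constant, so u has degree 3.
Fitting a degree-3 polynomial gives u(m) = -2m³ - m² + 6m + 6.
The coefficient of m² is -1.

-1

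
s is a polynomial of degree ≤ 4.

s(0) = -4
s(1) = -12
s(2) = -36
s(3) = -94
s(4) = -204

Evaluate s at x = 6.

Write s(x) = ax^4 + bx³ + cx² + dx + e; the 5 given values yield a linear system in the 5 coefficients.
Solving, the leading coefficient vanishes, and s(x) = -3x³ + x² - 6x - 4.
Then s(6) = -652.

-652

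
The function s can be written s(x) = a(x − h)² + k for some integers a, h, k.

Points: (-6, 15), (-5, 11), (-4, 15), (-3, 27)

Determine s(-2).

47

First differences -4, 4, 12; second difference 8 = 2a, so a = 4.
Expanding, the x-coefficient is −2ah = -8h; matching it to the data gives h = -5, and then k = 11.
So s(x) = 4(x + 5)² + 11.
s(-2) = 4·3² + 11 = 47.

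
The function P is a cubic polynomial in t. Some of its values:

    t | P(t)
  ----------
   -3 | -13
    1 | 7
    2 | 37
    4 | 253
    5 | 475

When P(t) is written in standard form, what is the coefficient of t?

-6

Write P(t) = at³ + bt² + ct + d; the 5 given values yield a linear system in the 4 coefficients.
Solving, P(t) = 3t³ + 5t² - 6t + 5.
The coefficient of t is -6.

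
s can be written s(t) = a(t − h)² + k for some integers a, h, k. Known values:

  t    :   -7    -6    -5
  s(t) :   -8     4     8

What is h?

First differences 12, 4; second difference -8 = 2a, so a = -4.
Expanding, the t-coefficient is −2ah = 8h; matching it to the data gives h = -5, and then k = 8.
So s(t) = -4(t + 5)² + 8.
Hence h = -5.

-5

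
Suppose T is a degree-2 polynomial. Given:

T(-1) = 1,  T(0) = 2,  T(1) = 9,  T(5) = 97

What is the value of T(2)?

22

Write T(x) = ax² + bx + c; the 4 given values yield a linear system in the 3 coefficients.
Solving, T(x) = 3x² + 4x + 2.
Then T(2) = 22.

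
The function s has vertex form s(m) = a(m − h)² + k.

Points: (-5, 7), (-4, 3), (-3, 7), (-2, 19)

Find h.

-4

First differences -4, 4, 12; second difference 8 = 2a, so a = 4.
Expanding, the m-coefficient is −2ah = -8h; matching it to the data gives h = -4, and then k = 3.
So s(m) = 4(m + 4)² + 3.
Hence h = -4.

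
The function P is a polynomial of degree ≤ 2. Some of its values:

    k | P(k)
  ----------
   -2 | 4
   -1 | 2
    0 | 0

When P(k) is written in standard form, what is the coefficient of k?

-2

Write P(k) = ak² + bk + c; the 3 given values yield a linear system in the 3 coefficients.
Solving, the leading coefficient vanishes, and P(k) = -2k.
The coefficient of k is -2.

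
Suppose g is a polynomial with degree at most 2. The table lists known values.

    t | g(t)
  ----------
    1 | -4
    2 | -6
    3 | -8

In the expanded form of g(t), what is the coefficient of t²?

First differences: -2, -2.
Level-1 differences are constant, so g has degree 1.
Fitting a degree-1 polynomial gives g(t) = -2t - 2.
The coefficient of t² is 0.

0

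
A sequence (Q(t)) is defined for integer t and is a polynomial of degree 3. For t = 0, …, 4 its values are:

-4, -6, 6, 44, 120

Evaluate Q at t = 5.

First differences: -2, 12, 38, 76. Second differences: 14, 26, 38. Third differences: 12, 12.
Level-3 differences are constant, so Q has degree 3.
Extending the table by one column gives the next first difference 126, so Q(5) = 120 + 126 = 246.

246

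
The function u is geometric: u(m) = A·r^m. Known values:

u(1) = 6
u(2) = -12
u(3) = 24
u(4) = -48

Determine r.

-2

Consecutive ratio: -12/6 = -2, and 24/(-12) = -2, so r = -2.
Then A·(-2)^1 = 6 gives A = -3, and u(m) = -3·(-2)^m.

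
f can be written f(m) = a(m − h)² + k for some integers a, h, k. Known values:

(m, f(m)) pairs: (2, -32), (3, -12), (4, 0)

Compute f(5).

4

First differences 20, 12; second difference -8 = 2a, so a = -4.
Expanding, the m-coefficient is −2ah = 8h; matching it to the data gives h = 5, and then k = 4.
So f(m) = -4(m − 5)² + 4.
f(5) = -4·0² + 4 = 4.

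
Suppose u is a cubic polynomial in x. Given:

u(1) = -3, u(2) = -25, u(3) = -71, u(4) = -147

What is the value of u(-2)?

-21

Write u(x) = ax³ + bx² + cx + d; the 4 given values yield a linear system in the 4 coefficients.
Solving, u(x) = -x³ - 6x² + 3x + 1.
Then u(-2) = -21.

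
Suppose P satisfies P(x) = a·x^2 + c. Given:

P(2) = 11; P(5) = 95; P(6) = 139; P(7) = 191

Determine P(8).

From P(2) = 11 and P(5) = 95: 4a + c = 11 and 25a + c = 95.
Subtracting: 21a = 84, so a = 4; then c = 11 − 4·4 = -5.
So P(x) = 4x² − 5, and P(8) = 251.

251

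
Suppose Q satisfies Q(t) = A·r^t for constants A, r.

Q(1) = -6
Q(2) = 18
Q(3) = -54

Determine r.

Consecutive ratio: 18/(-6) = -3, and -54/18 = -3, so r = -3.
Then A·(-3)^1 = -6 gives A = 2, and Q(t) = 2·(-3)^t.

-3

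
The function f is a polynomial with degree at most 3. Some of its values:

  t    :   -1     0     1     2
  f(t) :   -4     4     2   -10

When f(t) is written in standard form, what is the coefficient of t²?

-5

Write f(t) = at³ + bt² + ct + d; the 4 given values yield a linear system in the 4 coefficients.
Solving, the leading coefficient vanishes, and f(t) = -5t² + 3t + 4.
The coefficient of t² is -5.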